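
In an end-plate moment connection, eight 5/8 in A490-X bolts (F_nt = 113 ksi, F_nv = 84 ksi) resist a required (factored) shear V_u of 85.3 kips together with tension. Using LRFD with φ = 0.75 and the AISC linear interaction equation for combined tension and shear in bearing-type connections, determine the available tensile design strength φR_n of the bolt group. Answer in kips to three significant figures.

156 kips

A_b = π·0.625²/4 = 0.3068 in²; f_rv = 85.3 / (8 × 0.3068) = 34.75 ksi.
F'_nt = 1.3 F_nt − (F_nt / φF_nv) f_rv = 1.3·113 − (113/(0.75·84))·34.75 = 84.56 ksi, capped at F_nt → F'_nt = 84.56 ksi.
R_n = F'_nt · A_b · n = 84.56 × 0.3068 × 8 = 207.5 kips.
Design strength φR_n = 0.75 × 207.5 = 156 kips.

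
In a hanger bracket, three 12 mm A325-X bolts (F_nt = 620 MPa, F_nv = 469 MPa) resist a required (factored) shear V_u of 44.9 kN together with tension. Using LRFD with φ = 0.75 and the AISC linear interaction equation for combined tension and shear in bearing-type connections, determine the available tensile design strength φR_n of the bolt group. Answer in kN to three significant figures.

146 kN

A_b = π·12²/4 = 113.1 mm²; f_rv = 44.9 × 1000 / (3 × 113.1) = 132.3 MPa.
F'_nt = 1.3 F_nt − (F_nt / φF_nv) f_rv = 1.3·620 − (620/(0.75·469))·132.3 = 572.7 MPa, capped at F_nt → F'_nt = 572.7 MPa.
R_n = F'_nt · A_b · n = 572.7 × 113.1 × 3 / 1000 = 194.3 kN.
Design strength φR_n = 0.75 × 194.3 = 146 kN.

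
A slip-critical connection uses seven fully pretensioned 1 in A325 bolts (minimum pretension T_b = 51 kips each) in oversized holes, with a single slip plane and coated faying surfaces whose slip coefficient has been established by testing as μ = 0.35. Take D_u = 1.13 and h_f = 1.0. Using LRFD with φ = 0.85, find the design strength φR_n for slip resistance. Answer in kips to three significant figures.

R_n = μ · D_u · h_f · T_b · n_s · n_b = 0.35 × 1.13 × 1.0 × 51 × 1 × 7 = 141.2 kips.
Design strength φR_n = 0.85 × 141.2 = 120 kips.

120 kips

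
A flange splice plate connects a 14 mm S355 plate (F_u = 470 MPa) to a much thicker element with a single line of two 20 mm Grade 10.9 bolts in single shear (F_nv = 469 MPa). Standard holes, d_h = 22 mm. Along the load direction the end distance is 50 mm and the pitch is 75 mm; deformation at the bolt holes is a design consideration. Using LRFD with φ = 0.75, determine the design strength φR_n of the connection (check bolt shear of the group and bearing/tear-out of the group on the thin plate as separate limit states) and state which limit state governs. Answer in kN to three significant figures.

Bolt shear: A_b = π·20²/4 = 314.2 mm²; R_n = 469 × 314.2 × 2 × 1 / 1000 = 294.7 kN → 0.75 × 294.7 = 221 kN.
Bearing (1.2 l_c t F_u ≤ 2.4 d t F_u): upper limit = 2.4·20·14·470 / 1000 = 315.8 kN.
  Edge l_c = 50 − 22/2 = 39 → r_n = 307.9 kN; interior l_c = 75 − 22 = 53 → r_n = 315.8 kN.
  R_n,bearing = 1·307.9 + 1·315.8 = 623.8 kN → 0.75 × 623.8 = 468 kN.
Bolt shear governs: 221 kN.

221 kN (bolt shear governs)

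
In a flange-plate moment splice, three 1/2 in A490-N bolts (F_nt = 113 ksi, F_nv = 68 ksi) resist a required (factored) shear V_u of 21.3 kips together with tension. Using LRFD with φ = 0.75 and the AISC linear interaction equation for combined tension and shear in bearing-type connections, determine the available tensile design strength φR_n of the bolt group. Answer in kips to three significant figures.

A_b = π·0.5²/4 = 0.1963 in²; f_rv = 21.3 / (3 × 0.1963) = 36.16 ksi.
F'_nt = 1.3 F_nt − (F_nt / φF_nv) f_rv = 1.3·113 − (113/(0.75·68))·36.16 = 66.78 ksi, capped at F_nt → F'_nt = 66.78 ksi.
R_n = F'_nt · A_b · n = 66.78 × 0.1963 × 3 = 39.34 kips.
Design strength φR_n = 0.75 × 39.34 = 29.5 kips.

29.5 kips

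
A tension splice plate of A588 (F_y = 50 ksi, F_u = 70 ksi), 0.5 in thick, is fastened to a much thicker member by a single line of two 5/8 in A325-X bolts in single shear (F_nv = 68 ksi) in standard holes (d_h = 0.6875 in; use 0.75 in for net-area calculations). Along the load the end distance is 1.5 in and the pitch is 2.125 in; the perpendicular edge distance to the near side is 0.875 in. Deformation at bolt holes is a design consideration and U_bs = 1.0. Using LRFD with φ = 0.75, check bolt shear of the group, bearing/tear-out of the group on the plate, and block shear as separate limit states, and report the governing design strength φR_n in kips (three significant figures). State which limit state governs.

31.3 kips (bolt shear governs)

Bolt shear: A_b = π·0.625²/4 = 0.3068 in²; R_n = 68 × 0.3068 × 2 × 1 = 41.72 kips → 0.75 × 41.72 = 31.3 kips.
Bearing: edge l_c = 1.156, r_n = 48.56 kips; interior l_c = 1.438, r_n = 52.5 kips; R_n = 48.56 + 1·52.5 = 101.1 kips → 75.8 kips.
Block shear: A_gv = 1.812, A_nv = 1.25, A_nt = 0.25 in²; R_n = min(0.6F_uA_nv, 0.6F_yA_gv) + U_bs·F_u·A_nt = 70 kips → 52.5 kips.
Bolt shear governs: 31.3 kips.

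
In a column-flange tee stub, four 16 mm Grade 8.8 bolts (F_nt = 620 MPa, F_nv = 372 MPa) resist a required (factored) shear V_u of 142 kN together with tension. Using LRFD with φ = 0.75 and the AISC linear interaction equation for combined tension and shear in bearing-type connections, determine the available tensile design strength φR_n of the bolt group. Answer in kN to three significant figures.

250 kN

A_b = π·16²/4 = 201.1 mm²; f_rv = 142 × 1000 / (4 × 201.1) = 176.6 MPa.
F'_nt = 1.3 F_nt − (F_nt / φF_nv) f_rv = 1.3·620 − (620/(0.75·372))·176.6 = 413.6 MPa, capped at F_nt → F'_nt = 413.6 MPa.
R_n = F'_nt · A_b · n = 413.6 × 201.1 × 4 / 1000 = 332.7 kN.
Design strength φR_n = 0.75 × 332.7 = 250 kN.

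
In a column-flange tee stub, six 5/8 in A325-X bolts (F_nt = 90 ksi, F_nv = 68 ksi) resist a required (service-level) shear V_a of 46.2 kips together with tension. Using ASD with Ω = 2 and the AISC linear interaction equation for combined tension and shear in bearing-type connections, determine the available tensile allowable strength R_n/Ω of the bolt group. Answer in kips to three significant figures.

A_b = π·0.625²/4 = 0.3068 in²; f_rv = 46.2 / (6 × 0.3068) = 25.1 ksi.
F'_nt = 1.3 F_nt − (Ω F_nt / F_nv) f_rv = 1.3·90 − (2·90/68)·25.1 = 50.56 ksi, capped at F_nt → F'_nt = 50.56 ksi.
R_n = F'_nt · A_b · n = 50.56 × 0.3068 × 6 = 93.08 kips.
Allowable strength R_n/Ω = 93.08 / 2 = 46.5 kips.

46.5 kips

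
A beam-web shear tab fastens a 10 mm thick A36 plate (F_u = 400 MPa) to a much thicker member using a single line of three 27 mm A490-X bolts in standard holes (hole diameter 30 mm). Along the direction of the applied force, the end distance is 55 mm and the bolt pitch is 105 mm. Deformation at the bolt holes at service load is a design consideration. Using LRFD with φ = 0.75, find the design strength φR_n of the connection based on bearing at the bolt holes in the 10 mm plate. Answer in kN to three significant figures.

533 kN

Per bolt r_n = 1.2 l_c t F_u ≤ 2.4 d t F_u; upper limit = 2.4 × 27 × 10 × 400 / 1000 = 259.2 kN.
Edge bolt: l_c = 55 − 30/2 = 40 mm → 1.2 × 40 × 10 × 400 / 1000 = 192 → r_n = 192 kN.
Interior bolts: l_c = 105 − 30 = 75 mm → 1.2 × 75 × 10 × 400 / 1000 = 360 → r_n = 259.2 kN.
R_n = 1 × 192 + 2 × 259.2 = 710.4 kN.
Design strength φR_n = 0.75 × 710.4 = 533 kN.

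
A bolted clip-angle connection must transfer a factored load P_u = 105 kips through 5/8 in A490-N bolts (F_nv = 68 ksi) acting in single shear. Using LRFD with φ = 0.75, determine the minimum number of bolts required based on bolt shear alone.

A_b = π·0.625²/4 = 0.3068 in².
Per-bolt design strength φR_n = 0.75 × 68 × 0.3068 × 1 = 15.65 kips.
n ≥ 105 / 15.65 = 6.711 → use 7 bolts.

7 bolts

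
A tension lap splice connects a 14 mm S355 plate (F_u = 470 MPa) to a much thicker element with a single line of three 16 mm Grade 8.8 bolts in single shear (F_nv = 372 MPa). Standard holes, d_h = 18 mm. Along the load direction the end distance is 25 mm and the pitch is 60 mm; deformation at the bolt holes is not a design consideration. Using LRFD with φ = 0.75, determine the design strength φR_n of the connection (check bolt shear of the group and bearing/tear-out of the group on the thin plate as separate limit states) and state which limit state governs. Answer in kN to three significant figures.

168 kN (bolt shear governs)

Bolt shear: A_b = π·16²/4 = 201.1 mm²; R_n = 372 × 201.1 × 3 × 1 / 1000 = 224.4 kN → 0.75 × 224.4 = 168 kN.
Bearing (1.5 l_c t F_u ≤ 3.0 d t F_u): upper limit = 3.0·16·14·470 / 1000 = 315.8 kN.
  Edge l_c = 25 − 18/2 = 16 → r_n = 157.9 kN; interior l_c = 60 − 18 = 42 → r_n = 315.8 kN.
  R_n,bearing = 1·157.9 + 2·315.8 = 789.6 kN → 0.75 × 789.6 = 592 kN.
Bolt shear governs: 168 kN.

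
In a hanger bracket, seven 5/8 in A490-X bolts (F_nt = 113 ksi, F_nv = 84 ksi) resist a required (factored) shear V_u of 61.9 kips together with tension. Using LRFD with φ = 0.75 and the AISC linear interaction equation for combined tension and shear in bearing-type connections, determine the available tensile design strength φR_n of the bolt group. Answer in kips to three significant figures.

A_b = π·0.625²/4 = 0.3068 in²; f_rv = 61.9 / (7 × 0.3068) = 28.82 ksi.
F'_nt = 1.3 F_nt − (F_nt / φF_nv) f_rv = 1.3·113 − (113/(0.75·84))·28.82 = 95.2 ksi, capped at F_nt → F'_nt = 95.2 ksi.
R_n = F'_nt · A_b · n = 95.2 × 0.3068 × 7 = 204.5 kips.
Design strength φR_n = 0.75 × 204.5 = 153 kips.

153 kips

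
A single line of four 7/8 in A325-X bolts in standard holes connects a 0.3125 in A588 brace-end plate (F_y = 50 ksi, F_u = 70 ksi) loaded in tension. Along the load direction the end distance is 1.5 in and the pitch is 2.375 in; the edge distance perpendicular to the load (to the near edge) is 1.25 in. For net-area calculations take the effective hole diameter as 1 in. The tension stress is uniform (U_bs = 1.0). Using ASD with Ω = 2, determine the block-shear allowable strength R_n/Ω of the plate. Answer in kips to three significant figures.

Shear plane L_v = 1.5 + 3·2.375 = 8.625 in; A_gv = 8.625 × 0.3125 = 2.695 in².
A_nv = (8.625 − 3.5·1) × 0.3125 = 1.602 in².
A_nt = (1.25 − 0.5·1) × 0.3125 = 0.2344 in².
0.6 F_u A_nv = 67.27 kips; 0.6 F_y A_gv = 80.86 kips → shear rupture governs the shear term.
R_n = 67.27 + 1.0 × 70 × 0.2344 = 83.67 kips.
Allowable strength R_n/Ω = 83.67 / 2 = 41.8 kips.

41.8 kips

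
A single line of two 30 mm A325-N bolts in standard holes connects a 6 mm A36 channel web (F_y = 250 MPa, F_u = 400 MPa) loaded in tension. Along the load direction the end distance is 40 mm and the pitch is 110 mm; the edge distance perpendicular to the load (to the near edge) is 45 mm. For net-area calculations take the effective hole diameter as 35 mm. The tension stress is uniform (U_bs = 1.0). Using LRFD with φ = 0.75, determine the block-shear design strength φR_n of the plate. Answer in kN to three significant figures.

Shear plane L_v = 40 + 1·110 = 150 mm; A_gv = 150 × 6 = 900 mm².
A_nv = (150 − 1.5·35) × 6 = 585 mm².
A_nt = (45 − 0.5·35) × 6 = 165 mm².
0.6 F_u A_nv = 140.4 kN; 0.6 F_y A_gv = 135 kN → shear yielding governs the shear term.
R_n = 135 + 1.0 × 400 × 165 / 1000 = 201 kN.
Design strength φR_n = 0.75 × 201 = 151 kN.

151 kN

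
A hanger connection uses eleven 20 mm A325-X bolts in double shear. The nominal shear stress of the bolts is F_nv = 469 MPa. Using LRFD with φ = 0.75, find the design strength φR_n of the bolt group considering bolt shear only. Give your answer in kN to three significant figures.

2430 kN

A_b = π × 20² / 4 = 314.2 mm².
R_n = F_nv · A_b · n · n_s = 469 × 314.2 × 11 × 2 / 1000 = 3241 kN.
Design strength φR_n = 0.75 × 3241 = 2430 kN.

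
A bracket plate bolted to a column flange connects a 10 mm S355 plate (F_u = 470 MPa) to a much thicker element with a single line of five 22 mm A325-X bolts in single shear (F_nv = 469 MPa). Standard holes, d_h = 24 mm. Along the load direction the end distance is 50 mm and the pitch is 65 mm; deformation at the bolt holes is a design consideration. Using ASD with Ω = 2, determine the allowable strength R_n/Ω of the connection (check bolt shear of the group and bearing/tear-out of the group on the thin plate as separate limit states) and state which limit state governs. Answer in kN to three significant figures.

446 kN (bolt shear governs)

Bolt shear: A_b = π·22²/4 = 380.1 mm²; R_n = 469 × 380.1 × 5 × 1 / 1000 = 891.4 kN → 891.4 / 2 = 446 kN.
Bearing (1.2 l_c t F_u ≤ 2.4 d t F_u): upper limit = 2.4·22·10·470 / 1000 = 248.2 kN.
  Edge l_c = 50 − 24/2 = 38 → r_n = 214.3 kN; interior l_c = 65 − 24 = 41 → r_n = 231.2 kN.
  R_n,bearing = 1·214.3 + 4·231.2 = 1139 kN → 1139 / 2 = 570 kN.
Bolt shear governs: 446 kN.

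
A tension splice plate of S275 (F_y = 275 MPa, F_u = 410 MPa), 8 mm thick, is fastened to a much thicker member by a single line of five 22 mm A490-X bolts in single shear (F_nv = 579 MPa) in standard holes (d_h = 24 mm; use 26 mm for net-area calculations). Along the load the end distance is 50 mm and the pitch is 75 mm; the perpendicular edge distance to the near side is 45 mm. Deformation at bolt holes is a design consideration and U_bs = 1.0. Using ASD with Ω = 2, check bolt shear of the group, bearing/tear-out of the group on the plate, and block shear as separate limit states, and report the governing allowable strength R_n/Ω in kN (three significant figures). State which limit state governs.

282 kN (block shear governs)

Bolt shear: A_b = π·22²/4 = 380.1 mm²; R_n = 579 × 380.1 × 5 × 1 / 1000 = 1100 kN → 1100 / 2 = 550 kN.
Bearing: edge l_c = 38, r_n = 149.6 kN; interior l_c = 51, r_n = 173.2 kN; R_n = 149.6 + 4·173.2 = 842.3 kN → 421 kN.
Block shear: A_gv = 2800, A_nv = 1864, A_nt = 256 mm²; R_n = min(0.6F_uA_nv, 0.6F_yA_gv) + U_bs·F_u·A_nt = 563.5 kN → 282 kN.
Block shear governs: 282 kN.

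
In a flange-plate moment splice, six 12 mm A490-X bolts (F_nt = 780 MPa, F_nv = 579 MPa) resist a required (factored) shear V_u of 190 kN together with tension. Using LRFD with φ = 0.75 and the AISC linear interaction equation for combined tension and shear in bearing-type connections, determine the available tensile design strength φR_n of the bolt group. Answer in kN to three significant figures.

260 kN

A_b = π·12²/4 = 113.1 mm²; f_rv = 190 × 1000 / (6 × 113.1) = 280 MPa.
F'_nt = 1.3 F_nt − (F_nt / φF_nv) f_rv = 1.3·780 − (780/(0.75·579))·280 = 511.1 MPa, capped at F_nt → F'_nt = 511.1 MPa.
R_n = F'_nt · A_b · n = 511.1 × 113.1 × 6 / 1000 = 346.8 kN.
Design strength φR_n = 0.75 × 346.8 = 260 kN.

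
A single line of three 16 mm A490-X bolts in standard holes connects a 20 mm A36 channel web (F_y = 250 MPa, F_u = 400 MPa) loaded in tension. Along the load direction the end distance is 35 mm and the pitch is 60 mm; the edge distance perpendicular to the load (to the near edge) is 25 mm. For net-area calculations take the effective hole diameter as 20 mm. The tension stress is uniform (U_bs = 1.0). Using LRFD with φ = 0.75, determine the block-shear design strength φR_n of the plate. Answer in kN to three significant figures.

Shear plane L_v = 35 + 2·60 = 155 mm; A_gv = 155 × 20 = 3100 mm².
A_nv = (155 − 2.5·20) × 20 = 2100 mm².
A_nt = (25 − 0.5·20) × 20 = 300 mm².
0.6 F_u A_nv = 504 kN; 0.6 F_y A_gv = 465 kN → shear yielding governs the shear term.
R_n = 465 + 1.0 × 400 × 300 / 1000 = 585 kN.
Design strength φR_n = 0.75 × 585 = 439 kN.

439 kN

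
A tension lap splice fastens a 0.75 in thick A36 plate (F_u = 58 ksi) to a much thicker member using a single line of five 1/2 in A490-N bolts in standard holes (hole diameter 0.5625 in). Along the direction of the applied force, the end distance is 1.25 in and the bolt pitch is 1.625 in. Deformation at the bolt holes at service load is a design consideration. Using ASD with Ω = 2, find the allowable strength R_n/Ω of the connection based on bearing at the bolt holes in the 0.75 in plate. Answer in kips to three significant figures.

130 kips

Per bolt r_n = 1.2 l_c t F_u ≤ 2.4 d t F_u; upper limit = 2.4 × 0.5 × 0.75 × 58 = 52.2 kips.
Edge bolt: l_c = 1.25 − 0.5625/2 = 0.9688 in → 1.2 × 0.9688 × 0.75 × 58 = 50.57 → r_n = 50.57 kips.
Interior bolts: l_c = 1.625 − 0.5625 = 1.062 in → 1.2 × 1.062 × 0.75 × 58 = 55.46 → r_n = 52.2 kips.
R_n = 1 × 50.57 + 4 × 52.2 = 259.4 kips.
Allowable strength R_n/Ω = 259.4 / 2 = 130 kips.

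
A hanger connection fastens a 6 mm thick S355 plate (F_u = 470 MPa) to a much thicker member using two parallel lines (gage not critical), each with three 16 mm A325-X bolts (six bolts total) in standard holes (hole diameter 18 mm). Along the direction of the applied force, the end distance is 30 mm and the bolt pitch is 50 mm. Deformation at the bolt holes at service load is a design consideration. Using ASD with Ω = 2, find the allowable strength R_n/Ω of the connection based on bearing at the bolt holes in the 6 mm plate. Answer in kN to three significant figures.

Per bolt r_n = 1.2 l_c t F_u ≤ 2.4 d t F_u; upper limit = 2.4 × 16 × 6 × 470 / 1000 = 108.3 kN.
Edge bolt: l_c = 30 − 18/2 = 21 mm → 1.2 × 21 × 6 × 470 / 1000 = 71.06 → r_n = 71.06 kN.
Interior bolts: l_c = 50 − 18 = 32 mm → 1.2 × 32 × 6 × 470 / 1000 = 108.3 → r_n = 108.3 kN.
R_n = 2 × 71.06 + 4 × 108.3 = 575.3 kN.
Allowable strength R_n/Ω = 575.3 / 2 = 288 kN.

288 kN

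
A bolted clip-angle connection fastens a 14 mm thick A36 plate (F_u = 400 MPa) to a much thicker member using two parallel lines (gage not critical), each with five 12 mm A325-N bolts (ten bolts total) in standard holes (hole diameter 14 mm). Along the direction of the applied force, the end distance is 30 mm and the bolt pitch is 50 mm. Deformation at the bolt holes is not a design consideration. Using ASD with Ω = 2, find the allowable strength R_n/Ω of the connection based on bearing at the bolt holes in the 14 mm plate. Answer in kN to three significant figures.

Per bolt r_n = 1.5 l_c t F_u ≤ 3.0 d t F_u; upper limit = 3.0 × 12 × 14 × 400 / 1000 = 201.6 kN.
Edge bolt: l_c = 30 − 14/2 = 23 mm → 1.5 × 23 × 14 × 400 / 1000 = 193.2 → r_n = 193.2 kN.
Interior bolts: l_c = 50 − 14 = 36 mm → 1.5 × 36 × 14 × 400 / 1000 = 302.4 → r_n = 201.6 kN.
R_n = 2 × 193.2 + 8 × 201.6 = 1999 kN.
Allowable strength R_n/Ω = 1999 / 2 = 1000 kN.

1000 kN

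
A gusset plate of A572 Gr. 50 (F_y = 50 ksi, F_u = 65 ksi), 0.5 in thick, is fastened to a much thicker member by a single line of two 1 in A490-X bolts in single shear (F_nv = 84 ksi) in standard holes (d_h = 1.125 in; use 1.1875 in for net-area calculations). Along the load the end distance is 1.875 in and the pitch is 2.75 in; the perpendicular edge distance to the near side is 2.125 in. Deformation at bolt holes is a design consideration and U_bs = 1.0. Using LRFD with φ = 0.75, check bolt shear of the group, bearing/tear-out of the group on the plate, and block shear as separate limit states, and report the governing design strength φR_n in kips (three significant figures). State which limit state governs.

Bolt shear: A_b = π·1²/4 = 0.7854 in²; R_n = 84 × 0.7854 × 2 × 1 = 131.9 kips → 0.75 × 131.9 = 99 kips.
Bearing: edge l_c = 1.312, r_n = 51.19 kips; interior l_c = 1.625, r_n = 63.38 kips; R_n = 51.19 + 1·63.38 = 114.6 kips → 85.9 kips.
Block shear: A_gv = 2.312, A_nv = 1.422, A_nt = 0.7656 in²; R_n = min(0.6F_uA_nv, 0.6F_yA_gv) + U_bs·F_u·A_nt = 105.2 kips → 78.9 kips.
Block shear governs: 78.9 kips.

78.9 kips (block shear governs)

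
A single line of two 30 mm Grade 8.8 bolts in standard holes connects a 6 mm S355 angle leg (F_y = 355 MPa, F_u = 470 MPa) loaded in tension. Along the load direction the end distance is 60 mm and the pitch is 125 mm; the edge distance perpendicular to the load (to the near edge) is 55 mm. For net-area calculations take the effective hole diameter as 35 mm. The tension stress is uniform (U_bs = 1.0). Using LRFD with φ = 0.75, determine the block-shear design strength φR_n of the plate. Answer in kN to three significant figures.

247 kN

Shear plane L_v = 60 + 1·125 = 185 mm; A_gv = 185 × 6 = 1110 mm².
A_nv = (185 − 1.5·35) × 6 = 795 mm².
A_nt = (55 − 0.5·35) × 6 = 225 mm².
0.6 F_u A_nv = 224.2 kN; 0.6 F_y A_gv = 236.4 kN → shear rupture governs the shear term.
R_n = 224.2 + 1.0 × 470 × 225 / 1000 = 329.9 kN.
Design strength φR_n = 0.75 × 329.9 = 247 kN.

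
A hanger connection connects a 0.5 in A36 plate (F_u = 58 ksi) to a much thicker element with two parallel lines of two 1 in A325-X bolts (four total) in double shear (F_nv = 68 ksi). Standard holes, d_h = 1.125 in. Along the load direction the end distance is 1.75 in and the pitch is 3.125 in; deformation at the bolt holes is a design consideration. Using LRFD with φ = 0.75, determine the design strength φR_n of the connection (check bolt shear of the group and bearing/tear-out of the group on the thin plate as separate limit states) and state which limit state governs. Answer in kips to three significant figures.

166 kips (bearing governs)

Bolt shear: A_b = π·1²/4 = 0.7854 in²; R_n = 68 × 0.7854 × 4 × 2 = 427.3 kips → 0.75 × 427.3 = 320 kips.
Bearing (1.2 l_c t F_u ≤ 2.4 d t F_u): upper limit = 2.4·1·0.5·58 = 69.6 kips.
  Edge l_c = 1.75 − 1.125/2 = 1.188 → r_n = 41.33 kips; interior l_c = 3.125 − 1.125 = 2 → r_n = 69.6 kips.
  R_n,bearing = 2·41.33 + 2·69.6 = 221.8 kips → 0.75 × 221.8 = 166 kips.
Bearing governs: 166 kips.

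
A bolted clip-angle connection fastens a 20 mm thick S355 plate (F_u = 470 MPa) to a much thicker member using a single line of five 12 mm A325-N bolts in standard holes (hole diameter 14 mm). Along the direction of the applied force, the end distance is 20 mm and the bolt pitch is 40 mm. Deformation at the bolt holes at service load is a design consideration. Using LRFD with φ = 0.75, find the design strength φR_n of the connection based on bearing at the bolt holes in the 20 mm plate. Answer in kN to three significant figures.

922 kN

Per bolt r_n = 1.2 l_c t F_u ≤ 2.4 d t F_u; upper limit = 2.4 × 12 × 20 × 470 / 1000 = 270.7 kN.
Edge bolt: l_c = 20 − 14/2 = 13 mm → 1.2 × 13 × 20 × 470 / 1000 = 146.6 → r_n = 146.6 kN.
Interior bolts: l_c = 40 − 14 = 26 mm → 1.2 × 26 × 20 × 470 / 1000 = 293.3 → r_n = 270.7 kN.
R_n = 1 × 146.6 + 4 × 270.7 = 1230 kN.
Design strength φR_n = 0.75 × 1230 = 922 kN.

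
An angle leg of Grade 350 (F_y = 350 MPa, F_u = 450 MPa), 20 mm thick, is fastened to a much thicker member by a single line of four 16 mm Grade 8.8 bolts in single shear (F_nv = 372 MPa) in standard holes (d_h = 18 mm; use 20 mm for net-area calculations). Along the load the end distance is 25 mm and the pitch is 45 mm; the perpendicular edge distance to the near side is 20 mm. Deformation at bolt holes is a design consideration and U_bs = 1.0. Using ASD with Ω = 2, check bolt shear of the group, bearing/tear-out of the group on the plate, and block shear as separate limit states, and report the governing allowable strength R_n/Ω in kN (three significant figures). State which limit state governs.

150 kN (bolt shear governs)

Bolt shear: A_b = π·16²/4 = 201.1 mm²; R_n = 372 × 201.1 × 4 × 1 / 1000 = 299.2 kN → 299.2 / 2 = 150 kN.
Bearing: edge l_c = 16, r_n = 172.8 kN; interior l_c = 27, r_n = 291.6 kN; R_n = 172.8 + 3·291.6 = 1048 kN → 524 kN.
Block shear: A_gv = 3200, A_nv = 1800, A_nt = 200 mm²; R_n = min(0.6F_uA_nv, 0.6F_yA_gv) + U_bs·F_u·A_nt = 576 kN → 288 kN.
Bolt shear governs: 150 kN.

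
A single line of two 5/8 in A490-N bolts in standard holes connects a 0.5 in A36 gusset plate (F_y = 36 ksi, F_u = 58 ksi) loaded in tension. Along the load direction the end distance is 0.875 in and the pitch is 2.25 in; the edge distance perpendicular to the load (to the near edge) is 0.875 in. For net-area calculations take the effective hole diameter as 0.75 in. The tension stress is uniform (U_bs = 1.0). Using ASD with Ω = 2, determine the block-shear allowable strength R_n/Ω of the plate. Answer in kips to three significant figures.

24.1 kips

Shear plane L_v = 0.875 + 1·2.25 = 3.125 in; A_gv = 3.125 × 0.5 = 1.562 in².
A_nv = (3.125 − 1.5·0.75) × 0.5 = 1 in².
A_nt = (0.875 − 0.5·0.75) × 0.5 = 0.25 in².
0.6 F_u A_nv = 34.8 kips; 0.6 F_y A_gv = 33.75 kips → shear yielding governs the shear term.
R_n = 33.75 + 1.0 × 58 × 0.25 = 48.25 kips.
Allowable strength R_n/Ω = 48.25 / 2 = 24.1 kips.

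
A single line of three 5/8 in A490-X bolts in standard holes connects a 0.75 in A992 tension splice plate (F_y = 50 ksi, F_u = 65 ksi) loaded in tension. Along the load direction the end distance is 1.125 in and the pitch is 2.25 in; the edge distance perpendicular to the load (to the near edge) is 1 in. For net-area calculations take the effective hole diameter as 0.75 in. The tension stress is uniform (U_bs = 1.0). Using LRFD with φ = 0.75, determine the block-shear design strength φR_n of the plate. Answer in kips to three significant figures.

105 kips

Shear plane L_v = 1.125 + 2·2.25 = 5.625 in; A_gv = 5.625 × 0.75 = 4.219 in².
A_nv = (5.625 − 2.5·0.75) × 0.75 = 2.812 in².
A_nt = (1 − 0.5·0.75) × 0.75 = 0.4688 in².
0.6 F_u A_nv = 109.7 kips; 0.6 F_y A_gv = 126.6 kips → shear rupture governs the shear term.
R_n = 109.7 + 1.0 × 65 × 0.4688 = 140.2 kips.
Design strength φR_n = 0.75 × 140.2 = 105 kips.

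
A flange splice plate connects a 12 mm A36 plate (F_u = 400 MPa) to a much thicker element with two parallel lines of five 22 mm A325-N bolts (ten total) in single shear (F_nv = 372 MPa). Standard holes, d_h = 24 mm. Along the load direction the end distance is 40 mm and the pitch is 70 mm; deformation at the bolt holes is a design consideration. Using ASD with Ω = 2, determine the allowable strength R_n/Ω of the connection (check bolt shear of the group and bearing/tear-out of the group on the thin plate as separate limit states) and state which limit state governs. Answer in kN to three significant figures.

Bolt shear: A_b = π·22²/4 = 380.1 mm²; R_n = 372 × 380.1 × 10 × 1 / 1000 = 1414 kN → 1414 / 2 = 707 kN.
Bearing (1.2 l_c t F_u ≤ 2.4 d t F_u): upper limit = 2.4·22·12·400 / 1000 = 253.4 kN.
  Edge l_c = 40 − 24/2 = 28 → r_n = 161.3 kN; interior l_c = 70 − 24 = 46 → r_n = 253.4 kN.
  R_n,bearing = 2·161.3 + 8·253.4 = 2350 kN → 2350 / 2 = 1180 kN.
Bolt shear governs: 707 kN.

707 kN (bolt shear governs)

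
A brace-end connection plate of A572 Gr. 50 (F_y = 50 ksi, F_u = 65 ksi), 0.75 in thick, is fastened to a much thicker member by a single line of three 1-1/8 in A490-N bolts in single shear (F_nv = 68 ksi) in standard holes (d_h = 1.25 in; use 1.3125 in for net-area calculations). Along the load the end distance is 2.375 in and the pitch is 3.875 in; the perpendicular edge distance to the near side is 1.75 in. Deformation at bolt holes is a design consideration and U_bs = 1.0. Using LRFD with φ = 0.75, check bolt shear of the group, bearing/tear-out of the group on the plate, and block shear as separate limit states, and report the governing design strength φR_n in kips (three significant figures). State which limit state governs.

152 kips (bolt shear governs)

Bolt shear: A_b = π·1.125²/4 = 0.994 in²; R_n = 68 × 0.994 × 3 × 1 = 202.8 kips → 0.75 × 202.8 = 152 kips.
Bearing: edge l_c = 1.75, r_n = 102.4 kips; interior l_c = 2.625, r_n = 131.6 kips; R_n = 102.4 + 2·131.6 = 365.6 kips → 274 kips.
Block shear: A_gv = 7.594, A_nv = 5.133, A_nt = 0.8203 in²; R_n = min(0.6F_uA_nv, 0.6F_yA_gv) + U_bs·F_u·A_nt = 253.5 kips → 190 kips.
Bolt shear governs: 152 kips.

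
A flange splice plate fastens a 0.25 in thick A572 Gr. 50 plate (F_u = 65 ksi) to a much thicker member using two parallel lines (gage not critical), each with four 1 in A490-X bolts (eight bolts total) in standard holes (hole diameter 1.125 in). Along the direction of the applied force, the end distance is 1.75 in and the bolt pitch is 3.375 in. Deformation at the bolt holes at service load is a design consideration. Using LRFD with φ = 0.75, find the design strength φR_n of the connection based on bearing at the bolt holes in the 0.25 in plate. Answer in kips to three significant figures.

210 kips

Per bolt r_n = 1.2 l_c t F_u ≤ 2.4 d t F_u; upper limit = 2.4 × 1 × 0.25 × 65 = 39 kips.
Edge bolt: l_c = 1.75 − 1.125/2 = 1.188 in → 1.2 × 1.188 × 0.25 × 65 = 23.16 → r_n = 23.16 kips.
Interior bolts: l_c = 3.375 − 1.125 = 2.25 in → 1.2 × 2.25 × 0.25 × 65 = 43.87 → r_n = 39 kips.
R_n = 2 × 23.16 + 6 × 39 = 280.3 kips.
Design strength φR_n = 0.75 × 280.3 = 210 kips.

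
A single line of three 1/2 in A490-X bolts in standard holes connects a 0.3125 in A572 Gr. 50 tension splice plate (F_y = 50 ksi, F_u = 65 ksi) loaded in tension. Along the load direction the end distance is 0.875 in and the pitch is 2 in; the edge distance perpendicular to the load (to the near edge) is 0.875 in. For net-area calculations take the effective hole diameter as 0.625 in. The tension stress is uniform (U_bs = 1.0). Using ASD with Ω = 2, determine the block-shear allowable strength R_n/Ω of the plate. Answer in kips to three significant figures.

Shear plane L_v = 0.875 + 2·2 = 4.875 in; A_gv = 4.875 × 0.3125 = 1.523 in².
A_nv = (4.875 − 2.5·0.625) × 0.3125 = 1.035 in².
A_nt = (0.875 − 0.5·0.625) × 0.3125 = 0.1758 in².
0.6 F_u A_nv = 40.37 kips; 0.6 F_y A_gv = 45.7 kips → shear rupture governs the shear term.
R_n = 40.37 + 1.0 × 65 × 0.1758 = 51.8 kips.
Allowable strength R_n/Ω = 51.8 / 2 = 25.9 kips.

25.9 kips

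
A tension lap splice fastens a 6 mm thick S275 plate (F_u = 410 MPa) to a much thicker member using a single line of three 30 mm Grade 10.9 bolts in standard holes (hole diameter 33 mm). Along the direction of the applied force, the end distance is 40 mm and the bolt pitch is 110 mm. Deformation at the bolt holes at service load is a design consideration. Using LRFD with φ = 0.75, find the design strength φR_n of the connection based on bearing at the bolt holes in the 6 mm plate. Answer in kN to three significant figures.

Per bolt r_n = 1.2 l_c t F_u ≤ 2.4 d t F_u; upper limit = 2.4 × 30 × 6 × 410 / 1000 = 177.1 kN.
Edge bolt: l_c = 40 − 33/2 = 23.5 mm → 1.2 × 23.5 × 6 × 410 / 1000 = 69.37 → r_n = 69.37 kN.
Interior bolts: l_c = 110 − 33 = 77 mm → 1.2 × 77 × 6 × 410 / 1000 = 227.3 → r_n = 177.1 kN.
R_n = 1 × 69.37 + 2 × 177.1 = 423.6 kN.
Design strength φR_n = 0.75 × 423.6 = 318 kN.

318 kN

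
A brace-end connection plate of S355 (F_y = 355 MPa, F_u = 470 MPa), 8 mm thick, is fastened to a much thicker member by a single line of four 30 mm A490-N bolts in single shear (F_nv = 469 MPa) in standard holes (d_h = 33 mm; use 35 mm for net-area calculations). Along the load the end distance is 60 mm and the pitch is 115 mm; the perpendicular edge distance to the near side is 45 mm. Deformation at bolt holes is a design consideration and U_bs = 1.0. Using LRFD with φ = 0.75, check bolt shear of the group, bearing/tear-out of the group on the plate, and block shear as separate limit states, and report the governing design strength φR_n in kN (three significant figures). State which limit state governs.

556 kN (block shear governs)

Bolt shear: A_b = π·30²/4 = 706.9 mm²; R_n = 469 × 706.9 × 4 × 1 / 1000 = 1326 kN → 0.75 × 1326 = 995 kN.
Bearing: edge l_c = 43.5, r_n = 196.3 kN; interior l_c = 82, r_n = 270.7 kN; R_n = 196.3 + 3·270.7 = 1008 kN → 756 kN.
Block shear: A_gv = 3240, A_nv = 2260, A_nt = 220 mm²; R_n = min(0.6F_uA_nv, 0.6F_yA_gv) + U_bs·F_u·A_nt = 740.7 kN → 556 kN.
Block shear governs: 556 kN.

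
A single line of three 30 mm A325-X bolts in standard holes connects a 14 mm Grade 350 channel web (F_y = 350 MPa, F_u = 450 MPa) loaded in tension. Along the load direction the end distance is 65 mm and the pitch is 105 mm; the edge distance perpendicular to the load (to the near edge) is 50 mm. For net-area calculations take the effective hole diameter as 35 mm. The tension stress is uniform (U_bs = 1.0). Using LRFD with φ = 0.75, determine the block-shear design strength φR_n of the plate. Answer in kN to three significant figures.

685 kN

Shear plane L_v = 65 + 2·105 = 275 mm; A_gv = 275 × 14 = 3850 mm².
A_nv = (275 − 2.5·35) × 14 = 2625 mm².
A_nt = (50 − 0.5·35) × 14 = 455 mm².
0.6 F_u A_nv = 708.8 kN; 0.6 F_y A_gv = 808.5 kN → shear rupture governs the shear term.
R_n = 708.8 + 1.0 × 450 × 455 / 1000 = 913.5 kN.
Design strength φR_n = 0.75 × 913.5 = 685 kN.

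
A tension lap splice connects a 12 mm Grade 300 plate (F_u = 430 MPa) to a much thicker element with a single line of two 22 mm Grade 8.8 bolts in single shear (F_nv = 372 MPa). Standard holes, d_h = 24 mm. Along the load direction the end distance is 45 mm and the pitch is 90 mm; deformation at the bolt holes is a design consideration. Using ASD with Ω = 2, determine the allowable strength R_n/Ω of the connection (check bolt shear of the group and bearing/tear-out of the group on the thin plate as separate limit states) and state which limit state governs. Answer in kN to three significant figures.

Bolt shear: A_b = π·22²/4 = 380.1 mm²; R_n = 372 × 380.1 × 2 × 1 / 1000 = 282.8 kN → 282.8 / 2 = 141 kN.
Bearing (1.2 l_c t F_u ≤ 2.4 d t F_u): upper limit = 2.4·22·12·430 / 1000 = 272.4 kN.
  Edge l_c = 45 − 24/2 = 33 → r_n = 204.3 kN; interior l_c = 90 − 24 = 66 → r_n = 272.4 kN.
  R_n,bearing = 1·204.3 + 1·272.4 = 476.8 kN → 476.8 / 2 = 238 kN.
Bolt shear governs: 141 kN.

141 kN (bolt shear governs)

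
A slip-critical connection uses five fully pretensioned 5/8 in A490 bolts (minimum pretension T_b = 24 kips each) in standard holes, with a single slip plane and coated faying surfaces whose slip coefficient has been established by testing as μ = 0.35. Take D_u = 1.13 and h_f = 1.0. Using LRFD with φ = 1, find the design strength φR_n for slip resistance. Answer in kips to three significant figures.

R_n = μ · D_u · h_f · T_b · n_s · n_b = 0.35 × 1.13 × 1.0 × 24 × 1 × 5 = 47.46 kips.
Design strength φR_n = 1 × 47.46 = 47.5 kips.

47.5 kips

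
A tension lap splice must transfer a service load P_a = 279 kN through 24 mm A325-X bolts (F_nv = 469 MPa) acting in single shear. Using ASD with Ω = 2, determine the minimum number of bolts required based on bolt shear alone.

A_b = π·24²/4 = 452.4 mm².
Per-bolt allowable strength R_n/Ω = 469 × 452.4 × 1 / 1000 / 2 = 106.1 kN.
n ≥ 279 / 106.1 = 2.63 → use 3 bolts.

3 bolts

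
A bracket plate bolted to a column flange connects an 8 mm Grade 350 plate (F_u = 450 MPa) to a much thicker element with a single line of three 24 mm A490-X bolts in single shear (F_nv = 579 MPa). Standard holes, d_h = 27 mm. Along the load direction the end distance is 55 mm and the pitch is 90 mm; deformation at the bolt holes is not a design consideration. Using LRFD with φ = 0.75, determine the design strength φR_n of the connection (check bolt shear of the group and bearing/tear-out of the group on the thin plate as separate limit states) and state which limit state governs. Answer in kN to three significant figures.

557 kN (bearing governs)

Bolt shear: A_b = π·24²/4 = 452.4 mm²; R_n = 579 × 452.4 × 3 × 1 / 1000 = 785.8 kN → 0.75 × 785.8 = 589 kN.
Bearing (1.5 l_c t F_u ≤ 3.0 d t F_u): upper limit = 3.0·24·8·450 / 1000 = 259.2 kN.
  Edge l_c = 55 − 27/2 = 41.5 → r_n = 224.1 kN; interior l_c = 90 − 27 = 63 → r_n = 259.2 kN.
  R_n,bearing = 1·224.1 + 2·259.2 = 742.5 kN → 0.75 × 742.5 = 557 kN.
Bearing governs: 557 kN.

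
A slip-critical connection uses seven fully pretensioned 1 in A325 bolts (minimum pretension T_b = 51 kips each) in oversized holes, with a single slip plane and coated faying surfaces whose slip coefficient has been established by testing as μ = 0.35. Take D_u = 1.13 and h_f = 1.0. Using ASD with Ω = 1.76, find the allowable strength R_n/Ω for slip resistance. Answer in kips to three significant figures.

80.2 kips

R_n = μ · D_u · h_f · T_b · n_s · n_b = 0.35 × 1.13 × 1.0 × 51 × 1 × 7 = 141.2 kips.
Allowable strength R_n/Ω = 141.2 / 1.76 = 80.2 kips.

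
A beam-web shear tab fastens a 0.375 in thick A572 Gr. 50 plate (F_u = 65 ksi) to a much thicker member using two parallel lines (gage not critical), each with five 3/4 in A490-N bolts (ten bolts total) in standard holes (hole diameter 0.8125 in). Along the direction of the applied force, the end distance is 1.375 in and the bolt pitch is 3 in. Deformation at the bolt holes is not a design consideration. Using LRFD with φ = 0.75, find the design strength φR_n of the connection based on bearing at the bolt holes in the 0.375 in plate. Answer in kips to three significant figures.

Per bolt r_n = 1.5 l_c t F_u ≤ 3.0 d t F_u; upper limit = 3.0 × 0.75 × 0.375 × 65 = 54.84 kips.
Edge bolt: l_c = 1.375 − 0.8125/2 = 0.9688 in → 1.5 × 0.9688 × 0.375 × 65 = 35.42 → r_n = 35.42 kips.
Interior bolts: l_c = 3 − 0.8125 = 2.188 in → 1.5 × 2.188 × 0.375 × 65 = 79.98 → r_n = 54.84 kips.
R_n = 2 × 35.42 + 8 × 54.84 = 509.6 kips.
Design strength φR_n = 0.75 × 509.6 = 382 kips.

382 kips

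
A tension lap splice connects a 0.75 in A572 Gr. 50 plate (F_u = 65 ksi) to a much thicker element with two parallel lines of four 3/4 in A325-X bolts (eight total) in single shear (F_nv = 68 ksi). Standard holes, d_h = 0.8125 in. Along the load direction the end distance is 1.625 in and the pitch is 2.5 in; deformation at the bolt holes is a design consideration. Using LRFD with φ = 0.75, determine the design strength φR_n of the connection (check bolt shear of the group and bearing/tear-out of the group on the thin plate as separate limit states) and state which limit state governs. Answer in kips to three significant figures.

Bolt shear: A_b = π·0.75²/4 = 0.4418 in²; R_n = 68 × 0.4418 × 8 × 1 = 240.3 kips → 0.75 × 240.3 = 180 kips.
Bearing (1.2 l_c t F_u ≤ 2.4 d t F_u): upper limit = 2.4·0.75·0.75·65 = 87.75 kips.
  Edge l_c = 1.625 − 0.8125/2 = 1.219 → r_n = 71.3 kips; interior l_c = 2.5 − 0.8125 = 1.688 → r_n = 87.75 kips.
  R_n,bearing = 2·71.3 + 6·87.75 = 669.1 kips → 0.75 × 669.1 = 502 kips.
Bolt shear governs: 180 kips.

180 kips (bolt shear governs)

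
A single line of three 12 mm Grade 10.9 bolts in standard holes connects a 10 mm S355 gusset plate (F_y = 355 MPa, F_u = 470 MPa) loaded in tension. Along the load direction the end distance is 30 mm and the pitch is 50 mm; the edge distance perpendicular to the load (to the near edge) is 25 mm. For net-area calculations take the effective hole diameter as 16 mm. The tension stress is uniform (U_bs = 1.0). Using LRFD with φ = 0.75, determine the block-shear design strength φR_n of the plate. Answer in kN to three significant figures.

Shear plane L_v = 30 + 2·50 = 130 mm; A_gv = 130 × 10 = 1300 mm².
A_nv = (130 − 2.5·16) × 10 = 900 mm².
A_nt = (25 − 0.5·16) × 10 = 170 mm².
0.6 F_u A_nv = 253.8 kN; 0.6 F_y A_gv = 276.9 kN → shear rupture governs the shear term.
R_n = 253.8 + 1.0 × 470 × 170 / 1000 = 333.7 kN.
Design strength φR_n = 0.75 × 333.7 = 250 kN.

250 kN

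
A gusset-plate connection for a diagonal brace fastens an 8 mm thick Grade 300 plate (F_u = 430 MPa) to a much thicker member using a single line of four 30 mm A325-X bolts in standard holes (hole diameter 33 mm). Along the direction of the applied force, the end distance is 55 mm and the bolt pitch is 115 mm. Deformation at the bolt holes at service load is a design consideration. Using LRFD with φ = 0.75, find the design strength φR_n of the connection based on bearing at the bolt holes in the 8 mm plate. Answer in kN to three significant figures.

676 kN

Per bolt r_n = 1.2 l_c t F_u ≤ 2.4 d t F_u; upper limit = 2.4 × 30 × 8 × 430 / 1000 = 247.7 kN.
Edge bolt: l_c = 55 − 33/2 = 38.5 mm → 1.2 × 38.5 × 8 × 430 / 1000 = 158.9 → r_n = 158.9 kN.
Interior bolts: l_c = 115 − 33 = 82 mm → 1.2 × 82 × 8 × 430 / 1000 = 338.5 → r_n = 247.7 kN.
R_n = 1 × 158.9 + 3 × 247.7 = 902 kN.
Design strength φR_n = 0.75 × 902 = 676 kN.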